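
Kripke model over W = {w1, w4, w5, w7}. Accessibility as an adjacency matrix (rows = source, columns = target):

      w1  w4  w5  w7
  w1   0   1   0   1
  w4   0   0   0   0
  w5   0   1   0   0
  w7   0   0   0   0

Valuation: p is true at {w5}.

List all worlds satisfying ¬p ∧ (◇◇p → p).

w1: ¬p is T, ◇◇p → p is T. ✓
w4: ¬p is T, ◇◇p → p is T. ✓
w5: ¬p is F, ◇◇p → p is T. ✗
w7: ¬p is T, ◇◇p → p is T. ✓

{w1, w4, w7}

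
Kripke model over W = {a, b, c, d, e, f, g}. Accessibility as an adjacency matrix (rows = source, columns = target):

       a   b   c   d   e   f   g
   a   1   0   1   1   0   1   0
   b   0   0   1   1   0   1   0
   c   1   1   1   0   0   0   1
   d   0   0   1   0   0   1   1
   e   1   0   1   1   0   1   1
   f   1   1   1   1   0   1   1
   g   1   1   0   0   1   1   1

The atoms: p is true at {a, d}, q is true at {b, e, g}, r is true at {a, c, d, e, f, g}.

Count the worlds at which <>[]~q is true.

5

a: successors {a, c, d, f}; []~q there: a:T, c:F, d:F, f:F. ✓
b: successors {c, d, f}; []~q there: c:F, d:F, f:F. ✗
c: successors {a, b, c, g}; []~q there: a:T, b:T, c:F, g:F. ✓
d: successors {c, f, g}; []~q there: c:F, f:F, g:F. ✗
e: successors {a, c, d, f, g}; []~q there: a:T, c:F, d:F, f:F, g:F. ✓
f: successors {a, b, c, d, f, g}; []~q there: a:T, b:T, c:F, d:F, f:F, g:F. ✓
g: successors {a, b, e, f, g}; []~q there: a:T, b:T, e:F, f:F, g:F. ✓
Satisfying worlds: {a, c, e, f, g}.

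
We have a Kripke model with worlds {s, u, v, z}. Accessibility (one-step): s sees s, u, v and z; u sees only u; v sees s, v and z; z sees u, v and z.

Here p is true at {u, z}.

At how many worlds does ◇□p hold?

3

s: successors {s, u, v, z}; □p there: s:F, u:T, v:F, z:F. ✓
u: successors {u}; □p there: u:T. ✓
v: successors {s, v, z}; □p there: s:F, v:F, z:F. ✗
z: successors {u, v, z}; □p there: u:T, v:F, z:F. ✓
Satisfying worlds: {s, u, z}.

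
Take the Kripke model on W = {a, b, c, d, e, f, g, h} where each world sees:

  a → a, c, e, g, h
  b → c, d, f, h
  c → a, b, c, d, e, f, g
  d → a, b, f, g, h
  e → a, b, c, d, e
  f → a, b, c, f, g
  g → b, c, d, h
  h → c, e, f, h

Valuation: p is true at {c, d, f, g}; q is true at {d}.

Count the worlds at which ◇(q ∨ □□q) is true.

4

a: successors {a, c, e, g, h}; q ∨ □□q there: a:F, c:F, e:F, g:F, h:F. ✗
b: successors {c, d, f, h}; q ∨ □□q there: c:F, d:T, f:F, h:F. ✓
c: successors {a, b, c, d, e, f, g}; q ∨ □□q there: a:F, b:F, c:F, d:T, e:F, f:F, g:F. ✓
d: successors {a, b, f, g, h}; q ∨ □□q there: a:F, b:F, f:F, g:F, h:F. ✗
e: successors {a, b, c, d, e}; q ∨ □□q there: a:F, b:F, c:F, d:T, e:F. ✓
f: successors {a, b, c, f, g}; q ∨ □□q there: a:F, b:F, c:F, f:F, g:F. ✗
g: successors {b, c, d, h}; q ∨ □□q there: b:F, c:F, d:T, h:F. ✓
h: successors {c, e, f, h}; q ∨ □□q there: c:F, e:F, f:F, h:F. ✗
Satisfying worlds: {b, c, e, g}.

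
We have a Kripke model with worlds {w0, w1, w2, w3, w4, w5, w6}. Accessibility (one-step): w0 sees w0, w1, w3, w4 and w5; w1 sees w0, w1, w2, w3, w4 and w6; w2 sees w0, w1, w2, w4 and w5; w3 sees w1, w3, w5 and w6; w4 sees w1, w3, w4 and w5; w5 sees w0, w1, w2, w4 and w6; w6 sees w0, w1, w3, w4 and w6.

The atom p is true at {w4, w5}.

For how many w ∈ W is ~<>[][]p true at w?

7

w0: <>[][]p is F. ✓
w1: <>[][]p is F. ✓
w2: <>[][]p is F. ✓
w3: <>[][]p is F. ✓
w4: <>[][]p is F. ✓
w5: <>[][]p is F. ✓
w6: <>[][]p is F. ✓
Satisfying worlds: {w0, w1, w2, w3, w4, w5, w6}.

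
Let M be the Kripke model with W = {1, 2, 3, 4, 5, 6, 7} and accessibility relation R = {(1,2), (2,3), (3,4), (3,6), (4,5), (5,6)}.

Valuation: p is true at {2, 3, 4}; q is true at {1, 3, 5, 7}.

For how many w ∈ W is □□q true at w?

1: successors {2}; □q there: 2:T. ✓
2: successors {3}; □q there: 3:F. ✗
3: successors {4, 6}; □q there: 4:T, 6:T. ✓
4: successors {5}; □q there: 5:F. ✗
5: successors {6}; □q there: 6:T. ✓
6: no successors, so □□q holds vacuously. ✓
7: no successors, so □□q holds vacuously. ✓
Satisfying worlds: {1, 3, 5, 6, 7}.

5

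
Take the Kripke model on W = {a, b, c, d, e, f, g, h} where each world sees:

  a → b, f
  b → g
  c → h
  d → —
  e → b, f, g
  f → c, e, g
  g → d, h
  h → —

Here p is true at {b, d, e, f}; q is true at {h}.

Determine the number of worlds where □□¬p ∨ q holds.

4

a: □□¬p is F, q is F. ✗
b: □□¬p is F, q is F. ✗
c: □□¬p is T, q is F. ✓
d: □□¬p is T, q is F. ✓
e: □□¬p is F, q is F. ✗
f: □□¬p is F, q is F. ✗
g: □□¬p is T, q is F. ✓
h: □□¬p is T, q is T. ✓
Satisfying worlds: {c, d, g, h}.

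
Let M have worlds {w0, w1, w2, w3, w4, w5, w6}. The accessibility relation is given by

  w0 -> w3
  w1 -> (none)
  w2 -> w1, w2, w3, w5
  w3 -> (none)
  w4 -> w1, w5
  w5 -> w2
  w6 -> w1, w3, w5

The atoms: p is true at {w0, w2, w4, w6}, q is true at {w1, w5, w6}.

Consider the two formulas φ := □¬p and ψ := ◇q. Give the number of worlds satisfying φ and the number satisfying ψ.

5 and 3

For □¬p:
w0: successors {w3}; ¬p there: w3:T. ✓
w1: no successors, so □¬p holds vacuously. ✓
w2: successors {w1, w2, w3, w5}; ¬p there: w1:T, w2:F, w3:T, w5:T. ✗
w3: no successors, so □¬p holds vacuously. ✓
w4: successors {w1, w5}; ¬p there: w1:T, w5:T. ✓
w5: successors {w2}; ¬p there: w2:F. ✗
w6: successors {w1, w3, w5}; ¬p there: w1:T, w3:T, w5:T. ✓
— 5 worlds.
For ◇q:
w0: successors {w3}; q there: w3:F. ✗
w1: no successors, so ◇q fails. ✗
w2: successors {w1, w2, w3, w5}; q there: w1:T, w2:F, w3:F, w5:T. ✓
w3: no successors, so ◇q fails. ✗
w4: successors {w1, w5}; q there: w1:T, w5:T. ✓
w5: successors {w2}; q there: w2:F. ✗
w6: successors {w1, w3, w5}; q there: w1:T, w3:F, w5:T. ✓
— 3 worlds.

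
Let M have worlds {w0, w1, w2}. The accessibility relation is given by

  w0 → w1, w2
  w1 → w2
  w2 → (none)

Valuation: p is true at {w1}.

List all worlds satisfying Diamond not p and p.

w0: Diamond not p is T, p is F. ✗
w1: Diamond not p is T, p is T. ✓
w2: Diamond not p is F, p is F. ✗

{w1}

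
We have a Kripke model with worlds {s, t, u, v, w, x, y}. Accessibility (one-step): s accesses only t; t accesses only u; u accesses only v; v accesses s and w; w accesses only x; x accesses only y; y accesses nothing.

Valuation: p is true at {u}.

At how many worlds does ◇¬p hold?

s: successors {t}; ¬p there: t:T. ✓
t: successors {u}; ¬p there: u:F. ✗
u: successors {v}; ¬p there: v:T. ✓
v: successors {s, w}; ¬p there: s:T, w:T. ✓
w: successors {x}; ¬p there: x:T. ✓
x: successors {y}; ¬p there: y:T. ✓
y: no successors, so ◇¬p fails. ✗
Satisfying worlds: {s, u, v, w, x}.

5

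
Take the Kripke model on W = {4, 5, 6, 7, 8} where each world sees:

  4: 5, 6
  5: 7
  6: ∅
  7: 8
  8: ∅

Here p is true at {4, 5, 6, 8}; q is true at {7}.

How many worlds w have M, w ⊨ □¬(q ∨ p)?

2

4: successors {5, 6}; ¬(q ∨ p) there: 5:F, 6:F. ✗
5: successors {7}; ¬(q ∨ p) there: 7:F. ✗
6: no successors, so □¬(q ∨ p) holds vacuously. ✓
7: successors {8}; ¬(q ∨ p) there: 8:F. ✗
8: no successors, so □¬(q ∨ p) holds vacuously. ✓
Satisfying worlds: {6, 8}.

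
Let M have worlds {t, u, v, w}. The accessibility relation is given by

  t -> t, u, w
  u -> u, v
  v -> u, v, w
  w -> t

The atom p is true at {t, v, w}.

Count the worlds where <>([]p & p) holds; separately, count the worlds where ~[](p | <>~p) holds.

2 and 0

For <>([]p & p):
t: successors {t, u, w}; []p & p there: t:F, u:F, w:T. ✓
u: successors {u, v}; []p & p there: u:F, v:F. ✗
v: successors {u, v, w}; []p & p there: u:F, v:F, w:T. ✓
w: successors {t}; []p & p there: t:F. ✗
— 2 worlds.
For ~[](p | <>~p):
t: [](p | <>~p) is T. ✗
u: [](p | <>~p) is T. ✗
v: [](p | <>~p) is T. ✗
w: [](p | <>~p) is T. ✗
— 0 worlds.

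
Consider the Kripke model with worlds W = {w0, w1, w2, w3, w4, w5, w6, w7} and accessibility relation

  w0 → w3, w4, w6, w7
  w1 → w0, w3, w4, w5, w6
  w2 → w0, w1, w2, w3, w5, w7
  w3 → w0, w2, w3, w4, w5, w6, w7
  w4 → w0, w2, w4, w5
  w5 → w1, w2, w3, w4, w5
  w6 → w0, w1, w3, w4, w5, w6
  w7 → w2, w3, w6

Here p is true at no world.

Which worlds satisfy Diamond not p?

w0: successors {w3, w4, w6, w7}; not p there: w3:T, w4:T, w6:T, w7:T. ✓
w1: successors {w0, w3, w4, w5, w6}; not p there: w0:T, w3:T, w4:T, w5:T, w6:T. ✓
w2: successors {w0, w1, w2, w3, w5, w7}; not p there: w0:T, w1:T, w2:T, w3:T, w5:T, w7:T. ✓
w3: successors {w0, w2, w3, w4, w5, w6, w7}; not p there: w0:T, w2:T, w3:T, w4:T, w5:T, w6:T, w7:T. ✓
w4: successors {w0, w2, w4, w5}; not p there: w0:T, w2:T, w4:T, w5:T. ✓
w5: successors {w1, w2, w3, w4, w5}; not p there: w1:T, w2:T, w3:T, w4:T, w5:T. ✓
w6: successors {w0, w1, w3, w4, w5, w6}; not p there: w0:T, w1:T, w3:T, w4:T, w5:T, w6:T. ✓
w7: successors {w2, w3, w6}; not p there: w2:T, w3:T, w6:T. ✓

{w0, w1, w2, w3, w4, w5, w6, w7}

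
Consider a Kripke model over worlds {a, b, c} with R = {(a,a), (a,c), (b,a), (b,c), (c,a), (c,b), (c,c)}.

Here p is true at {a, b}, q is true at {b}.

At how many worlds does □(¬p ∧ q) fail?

a: successors {a, c}; ¬p ∧ q there: a:F, c:F. ✗
b: successors {a, c}; ¬p ∧ q there: a:F, c:F. ✗
c: successors {a, b, c}; ¬p ∧ q there: a:F, b:F, c:F. ✗
Satisfying worlds: ∅.
So □(¬p ∧ q) fails at the other 3 worlds.

3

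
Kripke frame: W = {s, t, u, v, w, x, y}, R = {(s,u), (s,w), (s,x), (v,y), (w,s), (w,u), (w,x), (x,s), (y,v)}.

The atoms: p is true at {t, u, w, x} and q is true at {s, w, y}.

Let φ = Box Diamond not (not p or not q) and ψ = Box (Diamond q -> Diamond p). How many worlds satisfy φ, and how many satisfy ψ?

3 and 4

For Box Diamond not (not p or not q):
s: successors {u, w, x}; Diamond not (not p or not q) there: u:F, w:F, x:F. ✗
t: no successors, so Box Diamond not (not p or not q) holds vacuously. ✓
u: no successors, so Box Diamond not (not p or not q) holds vacuously. ✓
v: successors {y}; Diamond not (not p or not q) there: y:F. ✗
w: successors {s, u, x}; Diamond not (not p or not q) there: s:T, u:F, x:F. ✗
x: successors {s}; Diamond not (not p or not q) there: s:T. ✓
y: successors {v}; Diamond not (not p or not q) there: v:F. ✗
— 3 worlds.
For Box (Diamond q -> Diamond p):
s: successors {u, w, x}; Diamond q -> Diamond p there: u:T, w:T, x:F. ✗
t: no successors, so Box (Diamond q -> Diamond p) holds vacuously. ✓
u: no successors, so Box (Diamond q -> Diamond p) holds vacuously. ✓
v: successors {y}; Diamond q -> Diamond p there: y:T. ✓
w: successors {s, u, x}; Diamond q -> Diamond p there: s:T, u:T, x:F. ✗
x: successors {s}; Diamond q -> Diamond p there: s:T. ✓
y: successors {v}; Diamond q -> Diamond p there: v:F. ✗
— 4 worlds.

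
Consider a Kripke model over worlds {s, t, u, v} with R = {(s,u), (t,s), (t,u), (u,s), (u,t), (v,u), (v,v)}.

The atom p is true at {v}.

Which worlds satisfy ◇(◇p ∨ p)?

{v}

s: successors {u}; ◇p ∨ p there: u:F. ✗
t: successors {s, u}; ◇p ∨ p there: s:F, u:F. ✗
u: successors {s, t}; ◇p ∨ p there: s:F, t:F. ✗
v: successors {u, v}; ◇p ∨ p there: u:F, v:T. ✓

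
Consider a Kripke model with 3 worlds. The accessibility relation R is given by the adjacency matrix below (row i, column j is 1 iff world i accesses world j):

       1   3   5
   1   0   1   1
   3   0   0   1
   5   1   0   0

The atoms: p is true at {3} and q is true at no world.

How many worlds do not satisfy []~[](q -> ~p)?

1: successors {3, 5}; ~[](q -> ~p) there: 3:F, 5:F. ✗
3: successors {5}; ~[](q -> ~p) there: 5:F. ✗
5: successors {1}; ~[](q -> ~p) there: 1:F. ✗
Satisfying worlds: ∅.
So []~[](q -> ~p) fails at the other 3 worlds.

3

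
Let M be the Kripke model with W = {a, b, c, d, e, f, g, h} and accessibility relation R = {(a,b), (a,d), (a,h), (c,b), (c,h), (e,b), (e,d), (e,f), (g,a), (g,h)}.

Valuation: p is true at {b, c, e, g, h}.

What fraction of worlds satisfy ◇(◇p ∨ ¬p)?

a: successors {b, d, h}; ◇p ∨ ¬p there: b:F, d:T, h:F. ✓
b: no successors, so ◇(◇p ∨ ¬p) fails. ✗
c: successors {b, h}; ◇p ∨ ¬p there: b:F, h:F. ✗
d: no successors, so ◇(◇p ∨ ¬p) fails. ✗
e: successors {b, d, f}; ◇p ∨ ¬p there: b:F, d:T, f:T. ✓
f: no successors, so ◇(◇p ∨ ¬p) fails. ✗
g: successors {a, h}; ◇p ∨ ¬p there: a:T, h:F. ✓
h: no successors, so ◇(◇p ∨ ¬p) fails. ✗
That's 3 of 8 worlds, so 3/8.

3/8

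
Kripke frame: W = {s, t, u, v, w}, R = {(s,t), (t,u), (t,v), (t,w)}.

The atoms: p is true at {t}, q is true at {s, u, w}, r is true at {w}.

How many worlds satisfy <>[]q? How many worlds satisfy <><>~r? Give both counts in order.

For <>[]q:
s: successors {t}; []q there: t:F. ✗
t: successors {u, v, w}; []q there: u:T, v:T, w:T. ✓
u: no successors, so <>[]q fails. ✗
v: no successors, so <>[]q fails. ✗
w: no successors, so <>[]q fails. ✗
— 1 world.
For <><>~r:
s: successors {t}; <>~r there: t:T. ✓
t: successors {u, v, w}; <>~r there: u:F, v:F, w:F. ✗
u: no successors, so <><>~r fails. ✗
v: no successors, so <><>~r fails. ✗
w: no successors, so <><>~r fails. ✗
— 1 world.

1 and 1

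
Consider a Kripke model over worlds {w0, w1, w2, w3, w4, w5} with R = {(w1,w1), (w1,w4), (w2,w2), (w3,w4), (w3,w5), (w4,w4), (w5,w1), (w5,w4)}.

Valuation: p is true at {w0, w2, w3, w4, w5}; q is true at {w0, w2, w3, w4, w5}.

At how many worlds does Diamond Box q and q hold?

w0: Diamond Box q is F, q is T. ✗
w1: Diamond Box q is T, q is F. ✗
w2: Diamond Box q is T, q is T. ✓
w3: Diamond Box q is T, q is T. ✓
w4: Diamond Box q is T, q is T. ✓
w5: Diamond Box q is T, q is T. ✓
Satisfying worlds: {w2, w3, w4, w5}.

4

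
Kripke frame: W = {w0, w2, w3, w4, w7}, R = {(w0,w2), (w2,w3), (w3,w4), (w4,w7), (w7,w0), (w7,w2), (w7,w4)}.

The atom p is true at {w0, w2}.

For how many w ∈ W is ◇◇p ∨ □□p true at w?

2

w0: ◇◇p is F, □□p is F. ✗
w2: ◇◇p is F, □□p is F. ✗
w3: ◇◇p is F, □□p is F. ✗
w4: ◇◇p is T, □□p is F. ✓
w7: ◇◇p is T, □□p is F. ✓
Satisfying worlds: {w4, w7}.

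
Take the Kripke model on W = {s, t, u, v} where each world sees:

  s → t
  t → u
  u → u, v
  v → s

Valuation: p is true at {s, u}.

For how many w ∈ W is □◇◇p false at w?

1

s: successors {t}; ◇◇p there: t:T. ✓
t: successors {u}; ◇◇p there: u:T. ✓
u: successors {u, v}; ◇◇p there: u:T, v:F. ✗
v: successors {s}; ◇◇p there: s:T. ✓
Satisfying worlds: {s, t, v}.
So □◇◇p fails at the other 1 world.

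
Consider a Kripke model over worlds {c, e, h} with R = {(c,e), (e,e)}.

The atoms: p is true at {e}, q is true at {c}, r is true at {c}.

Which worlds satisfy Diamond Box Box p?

{c, e}

c: successors {e}; Box Box p there: e:T. ✓
e: successors {e}; Box Box p there: e:T. ✓
h: no successors, so Diamond Box Box p fails. ✗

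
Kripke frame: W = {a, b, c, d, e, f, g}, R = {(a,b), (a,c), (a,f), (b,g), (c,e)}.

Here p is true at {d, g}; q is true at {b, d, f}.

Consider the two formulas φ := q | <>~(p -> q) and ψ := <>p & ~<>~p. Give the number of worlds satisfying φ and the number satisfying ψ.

3 and 1

For q | <>~(p -> q):
a: q is F, <>~(p -> q) is F. ✗
b: q is T, <>~(p -> q) is T. ✓
c: q is F, <>~(p -> q) is F. ✗
d: q is T, <>~(p -> q) is F. ✓
e: q is F, <>~(p -> q) is F. ✗
f: q is T, <>~(p -> q) is F. ✓
g: q is F, <>~(p -> q) is F. ✗
— 3 worlds.
For <>p & ~<>~p:
a: <>p is F, ~<>~p is F. ✗
b: <>p is T, ~<>~p is T. ✓
c: <>p is F, ~<>~p is F. ✗
d: <>p is F, ~<>~p is T. ✗
e: <>p is F, ~<>~p is T. ✗
f: <>p is F, ~<>~p is T. ✗
g: <>p is F, ~<>~p is T. ✗
— 1 world.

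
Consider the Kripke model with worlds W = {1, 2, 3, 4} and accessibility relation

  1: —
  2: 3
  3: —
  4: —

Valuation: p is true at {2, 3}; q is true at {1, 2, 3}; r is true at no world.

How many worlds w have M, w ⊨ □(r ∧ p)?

1: no successors, so □(r ∧ p) holds vacuously. ✓
2: successors {3}; r ∧ p there: 3:F. ✗
3: no successors, so □(r ∧ p) holds vacuously. ✓
4: no successors, so □(r ∧ p) holds vacuously. ✓
Satisfying worlds: {1, 3, 4}.

3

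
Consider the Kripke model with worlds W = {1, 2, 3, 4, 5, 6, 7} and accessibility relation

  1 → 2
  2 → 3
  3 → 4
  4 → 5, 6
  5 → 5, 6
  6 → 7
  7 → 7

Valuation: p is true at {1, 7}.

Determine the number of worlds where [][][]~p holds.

1: successors {2}; [][]~p there: 2:T. ✓
2: successors {3}; [][]~p there: 3:T. ✓
3: successors {4}; [][]~p there: 4:F. ✗
4: successors {5, 6}; [][]~p there: 5:F, 6:F. ✗
5: successors {5, 6}; [][]~p there: 5:F, 6:F. ✗
6: successors {7}; [][]~p there: 7:F. ✗
7: successors {7}; [][]~p there: 7:F. ✗
Satisfying worlds: {1, 2}.

2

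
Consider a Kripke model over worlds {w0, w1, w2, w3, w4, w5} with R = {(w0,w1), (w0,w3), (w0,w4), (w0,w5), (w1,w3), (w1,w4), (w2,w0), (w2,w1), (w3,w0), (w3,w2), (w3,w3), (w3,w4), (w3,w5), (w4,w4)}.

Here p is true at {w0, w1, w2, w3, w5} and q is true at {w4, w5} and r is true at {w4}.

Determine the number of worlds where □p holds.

2

w0: successors {w1, w3, w4, w5}; p there: w1:T, w3:T, w4:F, w5:T. ✗
w1: successors {w3, w4}; p there: w3:T, w4:F. ✗
w2: successors {w0, w1}; p there: w0:T, w1:T. ✓
w3: successors {w0, w2, w3, w4, w5}; p there: w0:T, w2:T, w3:T, w4:F, w5:T. ✗
w4: successors {w4}; p there: w4:F. ✗
w5: no successors, so □p holds vacuously. ✓
Satisfying worlds: {w2, w5}.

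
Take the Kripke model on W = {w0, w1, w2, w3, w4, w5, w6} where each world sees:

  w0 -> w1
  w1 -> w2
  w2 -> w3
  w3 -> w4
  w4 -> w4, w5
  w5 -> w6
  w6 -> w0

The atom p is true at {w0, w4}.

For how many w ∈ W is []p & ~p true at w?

w0: []p is F, ~p is F. ✗
w1: []p is F, ~p is T. ✗
w2: []p is F, ~p is T. ✗
w3: []p is T, ~p is T. ✓
w4: []p is F, ~p is F. ✗
w5: []p is F, ~p is T. ✗
w6: []p is T, ~p is T. ✓
Satisfying worlds: {w3, w6}.

2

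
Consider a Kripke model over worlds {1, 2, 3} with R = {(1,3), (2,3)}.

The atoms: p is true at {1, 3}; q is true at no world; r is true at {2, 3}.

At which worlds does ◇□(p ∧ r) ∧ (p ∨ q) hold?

{1}

1: ◇□(p ∧ r) is T, p ∨ q is T. ✓
2: ◇□(p ∧ r) is T, p ∨ q is F. ✗
3: ◇□(p ∧ r) is F, p ∨ q is T. ✗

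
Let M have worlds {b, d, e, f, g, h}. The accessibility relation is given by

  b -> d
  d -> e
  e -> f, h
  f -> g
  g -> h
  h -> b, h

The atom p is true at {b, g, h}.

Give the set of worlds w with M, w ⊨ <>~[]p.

b: successors {d}; ~[]p there: d:T. ✓
d: successors {e}; ~[]p there: e:T. ✓
e: successors {f, h}; ~[]p there: f:F, h:F. ✗
f: successors {g}; ~[]p there: g:F. ✗
g: successors {h}; ~[]p there: h:F. ✗
h: successors {b, h}; ~[]p there: b:T, h:F. ✓

{b, d, h}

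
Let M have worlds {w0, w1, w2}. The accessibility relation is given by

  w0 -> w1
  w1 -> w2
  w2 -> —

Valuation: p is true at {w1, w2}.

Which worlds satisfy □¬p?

{w2}

w0: successors {w1}; ¬p there: w1:F. ✗
w1: successors {w2}; ¬p there: w2:F. ✗
w2: no successors, so □¬p holds vacuously. ✓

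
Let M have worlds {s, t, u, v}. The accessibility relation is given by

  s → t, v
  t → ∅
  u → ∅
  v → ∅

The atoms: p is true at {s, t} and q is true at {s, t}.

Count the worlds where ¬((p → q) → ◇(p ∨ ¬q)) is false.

1

s: (p → q) → ◇(p ∨ ¬q) is T. ✗
t: (p → q) → ◇(p ∨ ¬q) is F. ✓
u: (p → q) → ◇(p ∨ ¬q) is F. ✓
v: (p → q) → ◇(p ∨ ¬q) is F. ✓
Satisfying worlds: {t, u, v}.
So ¬((p → q) → ◇(p ∨ ¬q)) fails at the other 1 world.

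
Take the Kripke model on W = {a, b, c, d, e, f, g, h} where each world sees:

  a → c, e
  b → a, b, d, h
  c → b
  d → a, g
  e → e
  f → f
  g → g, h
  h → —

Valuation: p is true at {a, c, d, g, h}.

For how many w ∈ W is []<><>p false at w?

a: successors {c, e}; <><>p there: c:T, e:F. ✗
b: successors {a, b, d, h}; <><>p there: a:F, b:T, d:T, h:F. ✗
c: successors {b}; <><>p there: b:T. ✓
d: successors {a, g}; <><>p there: a:F, g:T. ✗
e: successors {e}; <><>p there: e:F. ✗
f: successors {f}; <><>p there: f:F. ✗
g: successors {g, h}; <><>p there: g:T, h:F. ✗
h: no successors, so []<><>p holds vacuously. ✓
Satisfying worlds: {c, h}.
So []<><>p fails at the other 6 worlds.

6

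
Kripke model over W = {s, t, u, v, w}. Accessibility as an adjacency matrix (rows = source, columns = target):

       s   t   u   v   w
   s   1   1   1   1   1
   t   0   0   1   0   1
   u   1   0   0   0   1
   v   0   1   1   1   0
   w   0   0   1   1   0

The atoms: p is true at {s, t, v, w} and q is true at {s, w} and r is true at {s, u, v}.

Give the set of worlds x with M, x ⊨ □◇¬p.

{u}

s: successors {s, t, u, v, w}; ◇¬p there: s:T, t:T, u:F, v:T, w:T. ✗
t: successors {u, w}; ◇¬p there: u:F, w:T. ✗
u: successors {s, w}; ◇¬p there: s:T, w:T. ✓
v: successors {t, u, v}; ◇¬p there: t:T, u:F, v:T. ✗
w: successors {u, v}; ◇¬p there: u:F, v:T. ✗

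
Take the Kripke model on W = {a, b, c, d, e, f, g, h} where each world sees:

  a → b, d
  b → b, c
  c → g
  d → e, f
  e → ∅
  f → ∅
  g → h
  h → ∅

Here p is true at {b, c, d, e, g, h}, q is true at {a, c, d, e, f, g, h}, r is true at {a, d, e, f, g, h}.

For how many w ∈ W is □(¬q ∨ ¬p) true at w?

3

a: successors {b, d}; ¬q ∨ ¬p there: b:T, d:F. ✗
b: successors {b, c}; ¬q ∨ ¬p there: b:T, c:F. ✗
c: successors {g}; ¬q ∨ ¬p there: g:F. ✗
d: successors {e, f}; ¬q ∨ ¬p there: e:F, f:T. ✗
e: no successors, so □(¬q ∨ ¬p) holds vacuously. ✓
f: no successors, so □(¬q ∨ ¬p) holds vacuously. ✓
g: successors {h}; ¬q ∨ ¬p there: h:F. ✗
h: no successors, so □(¬q ∨ ¬p) holds vacuously. ✓
Satisfying worlds: {e, f, h}.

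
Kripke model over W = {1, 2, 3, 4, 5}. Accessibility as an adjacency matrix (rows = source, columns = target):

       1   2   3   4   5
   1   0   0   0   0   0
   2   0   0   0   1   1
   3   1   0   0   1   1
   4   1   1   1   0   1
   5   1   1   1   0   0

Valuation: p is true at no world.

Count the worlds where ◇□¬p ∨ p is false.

1: ◇□¬p is F, p is F. ✗
2: ◇□¬p is T, p is F. ✓
3: ◇□¬p is T, p is F. ✓
4: ◇□¬p is T, p is F. ✓
5: ◇□¬p is T, p is F. ✓
Satisfying worlds: {2, 3, 4, 5}.
So ◇□¬p ∨ p fails at the other 1 world.

1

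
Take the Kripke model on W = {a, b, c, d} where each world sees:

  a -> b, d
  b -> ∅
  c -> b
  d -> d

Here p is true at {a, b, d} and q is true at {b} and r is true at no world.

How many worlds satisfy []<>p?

2

a: successors {b, d}; <>p there: b:F, d:T. ✗
b: no successors, so []<>p holds vacuously. ✓
c: successors {b}; <>p there: b:F. ✗
d: successors {d}; <>p there: d:T. ✓
Satisfying worlds: {b, d}.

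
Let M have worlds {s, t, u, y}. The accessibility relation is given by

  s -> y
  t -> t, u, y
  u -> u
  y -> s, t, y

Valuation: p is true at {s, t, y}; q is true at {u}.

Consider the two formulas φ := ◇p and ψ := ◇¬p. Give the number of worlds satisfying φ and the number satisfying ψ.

3 and 2

For ◇p:
s: successors {y}; p there: y:T. ✓
t: successors {t, u, y}; p there: t:T, u:F, y:T. ✓
u: successors {u}; p there: u:F. ✗
y: successors {s, t, y}; p there: s:T, t:T, y:T. ✓
— 3 worlds.
For ◇¬p:
s: successors {y}; ¬p there: y:F. ✗
t: successors {t, u, y}; ¬p there: t:F, u:T, y:F. ✓
u: successors {u}; ¬p there: u:T. ✓
y: successors {s, t, y}; ¬p there: s:F, t:F, y:F. ✗
— 2 worlds.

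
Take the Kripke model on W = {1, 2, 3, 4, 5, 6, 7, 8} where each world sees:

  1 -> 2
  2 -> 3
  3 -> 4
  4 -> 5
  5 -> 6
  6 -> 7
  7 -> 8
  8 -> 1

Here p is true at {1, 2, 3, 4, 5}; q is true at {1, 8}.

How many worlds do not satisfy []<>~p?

1: successors {2}; <>~p there: 2:F. ✗
2: successors {3}; <>~p there: 3:F. ✗
3: successors {4}; <>~p there: 4:F. ✗
4: successors {5}; <>~p there: 5:T. ✓
5: successors {6}; <>~p there: 6:T. ✓
6: successors {7}; <>~p there: 7:T. ✓
7: successors {8}; <>~p there: 8:F. ✗
8: successors {1}; <>~p there: 1:F. ✗
Satisfying worlds: {4, 5, 6}.
So []<>~p fails at the other 5 worlds.

5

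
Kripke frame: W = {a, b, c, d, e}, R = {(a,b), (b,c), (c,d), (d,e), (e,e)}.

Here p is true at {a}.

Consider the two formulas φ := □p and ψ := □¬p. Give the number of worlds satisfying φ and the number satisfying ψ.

0 and 5

For □p:
a: successors {b}; p there: b:F. ✗
b: successors {c}; p there: c:F. ✗
c: successors {d}; p there: d:F. ✗
d: successors {e}; p there: e:F. ✗
e: successors {e}; p there: e:F. ✗
— 0 worlds.
For □¬p:
a: successors {b}; ¬p there: b:T. ✓
b: successors {c}; ¬p there: c:T. ✓
c: successors {d}; ¬p there: d:T. ✓
d: successors {e}; ¬p there: e:T. ✓
e: successors {e}; ¬p there: e:T. ✓
— 5 worlds.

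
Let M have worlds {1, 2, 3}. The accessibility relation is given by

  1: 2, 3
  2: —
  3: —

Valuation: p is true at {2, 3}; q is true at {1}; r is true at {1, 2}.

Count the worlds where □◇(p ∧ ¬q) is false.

1

1: successors {2, 3}; ◇(p ∧ ¬q) there: 2:F, 3:F. ✗
2: no successors, so □◇(p ∧ ¬q) holds vacuously. ✓
3: no successors, so □◇(p ∧ ¬q) holds vacuously. ✓
Satisfying worlds: {2, 3}.
So □◇(p ∧ ¬q) fails at the other 1 world.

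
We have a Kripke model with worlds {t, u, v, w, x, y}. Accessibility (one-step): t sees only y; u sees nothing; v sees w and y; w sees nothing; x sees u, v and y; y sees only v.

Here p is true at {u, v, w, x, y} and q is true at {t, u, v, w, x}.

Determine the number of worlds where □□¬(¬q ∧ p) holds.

4

t: successors {y}; □¬(¬q ∧ p) there: y:T. ✓
u: no successors, so □□¬(¬q ∧ p) holds vacuously. ✓
v: successors {w, y}; □¬(¬q ∧ p) there: w:T, y:T. ✓
w: no successors, so □□¬(¬q ∧ p) holds vacuously. ✓
x: successors {u, v, y}; □¬(¬q ∧ p) there: u:T, v:F, y:T. ✗
y: successors {v}; □¬(¬q ∧ p) there: v:F. ✗
Satisfying worlds: {t, u, v, w}.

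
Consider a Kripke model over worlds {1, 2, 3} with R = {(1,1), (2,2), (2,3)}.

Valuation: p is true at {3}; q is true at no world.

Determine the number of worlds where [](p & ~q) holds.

1: successors {1}; p & ~q there: 1:F. ✗
2: successors {2, 3}; p & ~q there: 2:F, 3:T. ✗
3: no successors, so [](p & ~q) holds vacuously. ✓
Satisfying worlds: {3}.

1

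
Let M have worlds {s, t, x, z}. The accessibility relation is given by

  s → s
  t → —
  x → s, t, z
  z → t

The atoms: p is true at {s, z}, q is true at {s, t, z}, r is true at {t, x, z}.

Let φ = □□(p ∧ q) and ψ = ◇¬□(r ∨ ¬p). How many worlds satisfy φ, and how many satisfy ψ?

For □□(p ∧ q):
s: successors {s}; □(p ∧ q) there: s:T. ✓
t: no successors, so □□(p ∧ q) holds vacuously. ✓
x: successors {s, t, z}; □(p ∧ q) there: s:T, t:T, z:F. ✗
z: successors {t}; □(p ∧ q) there: t:T. ✓
— 3 worlds.
For ◇¬□(r ∨ ¬p):
s: successors {s}; ¬□(r ∨ ¬p) there: s:T. ✓
t: no successors, so ◇¬□(r ∨ ¬p) fails. ✗
x: successors {s, t, z}; ¬□(r ∨ ¬p) there: s:T, t:F, z:F. ✓
z: successors {t}; ¬□(r ∨ ¬p) there: t:F. ✗
— 2 worlds.

3 and 2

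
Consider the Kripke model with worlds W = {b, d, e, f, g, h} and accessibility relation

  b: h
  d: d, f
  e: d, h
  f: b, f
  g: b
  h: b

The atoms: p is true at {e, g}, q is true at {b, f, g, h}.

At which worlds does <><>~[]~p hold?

b: successors {h}; <>~[]~p there: h:F. ✗
d: successors {d, f}; <>~[]~p there: d:F, f:F. ✗
e: successors {d, h}; <>~[]~p there: d:F, h:F. ✗
f: successors {b, f}; <>~[]~p there: b:F, f:F. ✗
g: successors {b}; <>~[]~p there: b:F. ✗
h: successors {b}; <>~[]~p there: b:F. ✗

∅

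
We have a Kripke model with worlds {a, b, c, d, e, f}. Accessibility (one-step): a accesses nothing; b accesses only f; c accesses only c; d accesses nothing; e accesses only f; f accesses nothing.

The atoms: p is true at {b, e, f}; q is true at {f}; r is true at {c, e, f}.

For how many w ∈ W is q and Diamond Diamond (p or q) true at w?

a: q is F, Diamond Diamond (p or q) is F. ✗
b: q is F, Diamond Diamond (p or q) is F. ✗
c: q is F, Diamond Diamond (p or q) is F. ✗
d: q is F, Diamond Diamond (p or q) is F. ✗
e: q is F, Diamond Diamond (p or q) is F. ✗
f: q is T, Diamond Diamond (p or q) is F. ✗
Satisfying worlds: ∅.

0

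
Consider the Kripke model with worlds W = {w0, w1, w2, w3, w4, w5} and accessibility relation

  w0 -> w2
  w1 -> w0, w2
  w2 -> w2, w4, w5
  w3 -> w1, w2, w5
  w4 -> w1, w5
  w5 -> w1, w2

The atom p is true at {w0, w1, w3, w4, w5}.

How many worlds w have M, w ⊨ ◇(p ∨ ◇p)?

w0: successors {w2}; p ∨ ◇p there: w2:T. ✓
w1: successors {w0, w2}; p ∨ ◇p there: w0:T, w2:T. ✓
w2: successors {w2, w4, w5}; p ∨ ◇p there: w2:T, w4:T, w5:T. ✓
w3: successors {w1, w2, w5}; p ∨ ◇p there: w1:T, w2:T, w5:T. ✓
w4: successors {w1, w5}; p ∨ ◇p there: w1:T, w5:T. ✓
w5: successors {w1, w2}; p ∨ ◇p there: w1:T, w2:T. ✓
Satisfying worlds: {w0, w1, w2, w3, w4, w5}.

6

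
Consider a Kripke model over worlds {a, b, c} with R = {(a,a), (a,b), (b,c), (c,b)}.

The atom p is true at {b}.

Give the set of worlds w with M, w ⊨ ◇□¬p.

{a, c}

a: successors {a, b}; □¬p there: a:F, b:T. ✓
b: successors {c}; □¬p there: c:F. ✗
c: successors {b}; □¬p there: b:T. ✓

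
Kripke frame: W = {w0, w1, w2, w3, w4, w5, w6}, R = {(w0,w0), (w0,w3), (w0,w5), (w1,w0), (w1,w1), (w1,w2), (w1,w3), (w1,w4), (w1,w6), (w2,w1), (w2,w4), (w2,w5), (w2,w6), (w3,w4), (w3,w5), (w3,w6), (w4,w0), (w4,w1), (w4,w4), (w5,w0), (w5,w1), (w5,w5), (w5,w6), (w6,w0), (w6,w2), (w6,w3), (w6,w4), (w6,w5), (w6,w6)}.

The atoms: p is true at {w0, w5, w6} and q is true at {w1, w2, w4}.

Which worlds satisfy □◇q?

{w2, w3}

w0: successors {w0, w3, w5}; ◇q there: w0:F, w3:T, w5:T. ✗
w1: successors {w0, w1, w2, w3, w4, w6}; ◇q there: w0:F, w1:T, w2:T, w3:T, w4:T, w6:T. ✗
w2: successors {w1, w4, w5, w6}; ◇q there: w1:T, w4:T, w5:T, w6:T. ✓
w3: successors {w4, w5, w6}; ◇q there: w4:T, w5:T, w6:T. ✓
w4: successors {w0, w1, w4}; ◇q there: w0:F, w1:T, w4:T. ✗
w5: successors {w0, w1, w5, w6}; ◇q there: w0:F, w1:T, w5:T, w6:T. ✗
w6: successors {w0, w2, w3, w4, w5, w6}; ◇q there: w0:F, w2:T, w3:T, w4:T, w5:T, w6:T. ✗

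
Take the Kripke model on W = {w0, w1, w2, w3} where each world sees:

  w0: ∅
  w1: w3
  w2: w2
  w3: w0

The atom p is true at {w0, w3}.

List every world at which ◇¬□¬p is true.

w0: no successors, so ◇¬□¬p fails. ✗
w1: successors {w3}; ¬□¬p there: w3:T. ✓
w2: successors {w2}; ¬□¬p there: w2:F. ✗
w3: successors {w0}; ¬□¬p there: w0:F. ✗

{w1}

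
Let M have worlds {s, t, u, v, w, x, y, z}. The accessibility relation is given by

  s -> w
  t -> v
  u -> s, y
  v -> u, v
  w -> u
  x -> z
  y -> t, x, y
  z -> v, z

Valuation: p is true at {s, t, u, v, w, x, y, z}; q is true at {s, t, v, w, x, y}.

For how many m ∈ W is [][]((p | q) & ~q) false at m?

s: successors {w}; []((p | q) & ~q) there: w:T. ✓
t: successors {v}; []((p | q) & ~q) there: v:F. ✗
u: successors {s, y}; []((p | q) & ~q) there: s:F, y:F. ✗
v: successors {u, v}; []((p | q) & ~q) there: u:F, v:F. ✗
w: successors {u}; []((p | q) & ~q) there: u:F. ✗
x: successors {z}; []((p | q) & ~q) there: z:F. ✗
y: successors {t, x, y}; []((p | q) & ~q) there: t:F, x:T, y:F. ✗
z: successors {v, z}; []((p | q) & ~q) there: v:F, z:F. ✗
Satisfying worlds: {s}.
So [][]((p | q) & ~q) fails at the other 7 worlds.

7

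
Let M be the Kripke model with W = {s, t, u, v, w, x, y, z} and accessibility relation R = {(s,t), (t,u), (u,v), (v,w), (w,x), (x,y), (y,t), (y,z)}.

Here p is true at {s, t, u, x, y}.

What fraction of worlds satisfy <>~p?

s: successors {t}; ~p there: t:F. ✗
t: successors {u}; ~p there: u:F. ✗
u: successors {v}; ~p there: v:T. ✓
v: successors {w}; ~p there: w:T. ✓
w: successors {x}; ~p there: x:F. ✗
x: successors {y}; ~p there: y:F. ✗
y: successors {t, z}; ~p there: t:F, z:T. ✓
z: no successors, so <>~p fails. ✗
That's 3 of 8 worlds, so 3/8.

3/8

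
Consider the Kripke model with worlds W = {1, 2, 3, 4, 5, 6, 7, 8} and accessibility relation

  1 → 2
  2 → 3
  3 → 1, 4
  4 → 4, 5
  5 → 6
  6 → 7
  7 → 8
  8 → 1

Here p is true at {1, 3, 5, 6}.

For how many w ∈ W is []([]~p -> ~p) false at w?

1: successors {2}; []~p -> ~p there: 2:T. ✓
2: successors {3}; []~p -> ~p there: 3:T. ✓
3: successors {1, 4}; []~p -> ~p there: 1:F, 4:T. ✗
4: successors {4, 5}; []~p -> ~p there: 4:T, 5:T. ✓
5: successors {6}; []~p -> ~p there: 6:F. ✗
6: successors {7}; []~p -> ~p there: 7:T. ✓
7: successors {8}; []~p -> ~p there: 8:T. ✓
8: successors {1}; []~p -> ~p there: 1:F. ✗
Satisfying worlds: {1, 2, 4, 6, 7}.
So []([]~p -> ~p) fails at the other 3 worlds.

3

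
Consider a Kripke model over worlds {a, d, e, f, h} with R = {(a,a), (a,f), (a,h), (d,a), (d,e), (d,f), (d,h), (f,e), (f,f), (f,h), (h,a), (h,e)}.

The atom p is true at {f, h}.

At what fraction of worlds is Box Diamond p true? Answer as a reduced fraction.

a: successors {a, f, h}; Diamond p there: a:T, f:T, h:F. ✗
d: successors {a, e, f, h}; Diamond p there: a:T, e:F, f:T, h:F. ✗
e: no successors, so Box Diamond p holds vacuously. ✓
f: successors {e, f, h}; Diamond p there: e:F, f:T, h:F. ✗
h: successors {a, e}; Diamond p there: a:T, e:F. ✗
That's 1 of 5 worlds, so 1/5.

1/5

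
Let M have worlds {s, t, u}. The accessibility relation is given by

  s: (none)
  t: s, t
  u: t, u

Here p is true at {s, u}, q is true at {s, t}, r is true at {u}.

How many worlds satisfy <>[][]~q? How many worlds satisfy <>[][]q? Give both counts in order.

For <>[][]~q:
s: no successors, so <>[][]~q fails. ✗
t: successors {s, t}; [][]~q there: s:T, t:F. ✓
u: successors {t, u}; [][]~q there: t:F, u:F. ✗
— 1 world.
For <>[][]q:
s: no successors, so <>[][]q fails. ✗
t: successors {s, t}; [][]q there: s:T, t:T. ✓
u: successors {t, u}; [][]q there: t:T, u:F. ✓
— 2 worlds.

1 and 2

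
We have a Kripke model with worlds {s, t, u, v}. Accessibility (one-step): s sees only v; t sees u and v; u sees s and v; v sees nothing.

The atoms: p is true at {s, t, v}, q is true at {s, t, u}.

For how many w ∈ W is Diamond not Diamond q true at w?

3

s: successors {v}; not Diamond q there: v:T. ✓
t: successors {u, v}; not Diamond q there: u:F, v:T. ✓
u: successors {s, v}; not Diamond q there: s:T, v:T. ✓
v: no successors, so Diamond not Diamond q fails. ✗
Satisfying worlds: {s, t, u}.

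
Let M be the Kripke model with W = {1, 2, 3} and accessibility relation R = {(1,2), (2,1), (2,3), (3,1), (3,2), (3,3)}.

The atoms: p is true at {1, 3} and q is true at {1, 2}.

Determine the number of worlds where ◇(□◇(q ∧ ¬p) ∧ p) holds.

1: successors {2}; □◇(q ∧ ¬p) ∧ p there: 2:F. ✗
2: successors {1, 3}; □◇(q ∧ ¬p) ∧ p there: 1:F, 3:F. ✗
3: successors {1, 2, 3}; □◇(q ∧ ¬p) ∧ p there: 1:F, 2:F, 3:F. ✗
Satisfying worlds: ∅.

0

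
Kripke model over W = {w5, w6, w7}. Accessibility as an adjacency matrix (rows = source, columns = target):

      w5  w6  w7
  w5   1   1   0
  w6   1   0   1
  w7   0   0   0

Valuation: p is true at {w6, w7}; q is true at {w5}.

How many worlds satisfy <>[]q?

1

w5: successors {w5, w6}; []q there: w5:F, w6:F. ✗
w6: successors {w5, w7}; []q there: w5:F, w7:T. ✓
w7: no successors, so <>[]q fails. ✗
Satisfying worlds: {w6}.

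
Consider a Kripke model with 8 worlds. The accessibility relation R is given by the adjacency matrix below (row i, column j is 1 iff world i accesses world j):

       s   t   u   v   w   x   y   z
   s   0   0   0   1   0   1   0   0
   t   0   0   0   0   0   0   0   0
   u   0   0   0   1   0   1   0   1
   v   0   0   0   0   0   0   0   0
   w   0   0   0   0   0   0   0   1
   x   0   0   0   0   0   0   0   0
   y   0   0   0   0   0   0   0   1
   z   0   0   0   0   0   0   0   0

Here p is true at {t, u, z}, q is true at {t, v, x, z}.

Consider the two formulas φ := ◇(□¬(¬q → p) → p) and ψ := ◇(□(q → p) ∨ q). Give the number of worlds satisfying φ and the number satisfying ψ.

For ◇(□¬(¬q → p) → p):
s: successors {v, x}; □¬(¬q → p) → p there: v:F, x:F. ✗
t: no successors, so ◇(□¬(¬q → p) → p) fails. ✗
u: successors {v, x, z}; □¬(¬q → p) → p there: v:F, x:F, z:T. ✓
v: no successors, so ◇(□¬(¬q → p) → p) fails. ✗
w: successors {z}; □¬(¬q → p) → p there: z:T. ✓
x: no successors, so ◇(□¬(¬q → p) → p) fails. ✗
y: successors {z}; □¬(¬q → p) → p there: z:T. ✓
z: no successors, so ◇(□¬(¬q → p) → p) fails. ✗
— 3 worlds.
For ◇(□(q → p) ∨ q):
s: successors {v, x}; □(q → p) ∨ q there: v:T, x:T. ✓
t: no successors, so ◇(□(q → p) ∨ q) fails. ✗
u: successors {v, x, z}; □(q → p) ∨ q there: v:T, x:T, z:T. ✓
v: no successors, so ◇(□(q → p) ∨ q) fails. ✗
w: successors {z}; □(q → p) ∨ q there: z:T. ✓
x: no successors, so ◇(□(q → p) ∨ q) fails. ✗
y: successors {z}; □(q → p) ∨ q there: z:T. ✓
z: no successors, so ◇(□(q → p) ∨ q) fails. ✗
— 4 worlds.

3 and 4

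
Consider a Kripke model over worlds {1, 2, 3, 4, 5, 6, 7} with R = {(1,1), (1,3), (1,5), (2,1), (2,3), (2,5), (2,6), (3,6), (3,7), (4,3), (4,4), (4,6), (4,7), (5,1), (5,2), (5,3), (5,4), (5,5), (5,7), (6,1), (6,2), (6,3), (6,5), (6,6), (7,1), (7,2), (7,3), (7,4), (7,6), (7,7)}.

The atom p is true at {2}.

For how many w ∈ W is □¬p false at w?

3

1: successors {1, 3, 5}; ¬p there: 1:T, 3:T, 5:T. ✓
2: successors {1, 3, 5, 6}; ¬p there: 1:T, 3:T, 5:T, 6:T. ✓
3: successors {6, 7}; ¬p there: 6:T, 7:T. ✓
4: successors {3, 4, 6, 7}; ¬p there: 3:T, 4:T, 6:T, 7:T. ✓
5: successors {1, 2, 3, 4, 5, 7}; ¬p there: 1:T, 2:F, 3:T, 4:T, 5:T, 7:T. ✗
6: successors {1, 2, 3, 5, 6}; ¬p there: 1:T, 2:F, 3:T, 5:T, 6:T. ✗
7: successors {1, 2, 3, 4, 6, 7}; ¬p there: 1:T, 2:F, 3:T, 4:T, 6:T, 7:T. ✗
Satisfying worlds: {1, 2, 3, 4}.
So □¬p fails at the other 3 worlds.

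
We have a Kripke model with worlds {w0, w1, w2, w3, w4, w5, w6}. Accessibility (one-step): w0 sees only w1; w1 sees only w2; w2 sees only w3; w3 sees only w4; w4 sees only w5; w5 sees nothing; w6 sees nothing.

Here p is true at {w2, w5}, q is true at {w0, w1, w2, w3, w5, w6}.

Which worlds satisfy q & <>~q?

w0: q is T, <>~q is F. ✗
w1: q is T, <>~q is F. ✗
w2: q is T, <>~q is F. ✗
w3: q is T, <>~q is T. ✓
w4: q is F, <>~q is F. ✗
w5: q is T, <>~q is F. ✗
w6: q is T, <>~q is F. ✗

{w3}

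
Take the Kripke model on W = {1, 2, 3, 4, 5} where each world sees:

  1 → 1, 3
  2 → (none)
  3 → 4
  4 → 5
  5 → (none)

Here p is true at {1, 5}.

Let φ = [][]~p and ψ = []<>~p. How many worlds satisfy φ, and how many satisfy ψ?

3 and 3

For [][]~p:
1: successors {1, 3}; []~p there: 1:F, 3:T. ✗
2: no successors, so [][]~p holds vacuously. ✓
3: successors {4}; []~p there: 4:F. ✗
4: successors {5}; []~p there: 5:T. ✓
5: no successors, so [][]~p holds vacuously. ✓
— 3 worlds.
For []<>~p:
1: successors {1, 3}; <>~p there: 1:T, 3:T. ✓
2: no successors, so []<>~p holds vacuously. ✓
3: successors {4}; <>~p there: 4:F. ✗
4: successors {5}; <>~p there: 5:F. ✗
5: no successors, so []<>~p holds vacuously. ✓
— 3 worlds.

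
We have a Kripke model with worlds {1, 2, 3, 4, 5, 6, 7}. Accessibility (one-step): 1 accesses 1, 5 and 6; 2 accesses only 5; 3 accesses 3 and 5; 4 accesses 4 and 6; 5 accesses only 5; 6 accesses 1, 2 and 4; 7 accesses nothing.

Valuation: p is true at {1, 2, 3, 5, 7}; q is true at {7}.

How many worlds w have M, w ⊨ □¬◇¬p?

4

1: successors {1, 5, 6}; ¬◇¬p there: 1:F, 5:T, 6:F. ✗
2: successors {5}; ¬◇¬p there: 5:T. ✓
3: successors {3, 5}; ¬◇¬p there: 3:T, 5:T. ✓
4: successors {4, 6}; ¬◇¬p there: 4:F, 6:F. ✗
5: successors {5}; ¬◇¬p there: 5:T. ✓
6: successors {1, 2, 4}; ¬◇¬p there: 1:F, 2:T, 4:F. ✗
7: no successors, so □¬◇¬p holds vacuously. ✓
Satisfying worlds: {2, 3, 5, 7}.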